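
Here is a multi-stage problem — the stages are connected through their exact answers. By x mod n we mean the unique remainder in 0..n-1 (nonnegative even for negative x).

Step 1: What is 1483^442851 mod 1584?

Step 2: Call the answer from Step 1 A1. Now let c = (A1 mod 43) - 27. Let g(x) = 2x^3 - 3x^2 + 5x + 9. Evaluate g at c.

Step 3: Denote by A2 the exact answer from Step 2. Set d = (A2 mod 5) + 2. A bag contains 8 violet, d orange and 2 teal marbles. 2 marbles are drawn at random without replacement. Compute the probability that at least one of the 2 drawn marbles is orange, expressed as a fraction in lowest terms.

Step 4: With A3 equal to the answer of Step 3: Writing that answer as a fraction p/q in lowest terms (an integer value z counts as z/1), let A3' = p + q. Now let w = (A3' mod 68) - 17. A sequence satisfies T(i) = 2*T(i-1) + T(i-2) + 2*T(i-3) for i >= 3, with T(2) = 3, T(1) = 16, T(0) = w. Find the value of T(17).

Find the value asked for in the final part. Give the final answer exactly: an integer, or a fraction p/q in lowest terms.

Step 1: squarings mod 1584: 1483^1=1483, 1483^2=697, 1483^4=1105, 1483^8=1345, 1483^16=97, 1483^32=1489, 1483^64=1105, 1483^128=1345, 1483^256=97, 1483^512=1489, 1483^1024=1105, 1483^2048=1345, 1483^4096=97, 1483^8192=1489, 1483^16384=1105, 1483^32768=1345, 1483^65536=97, 1483^131072=1489, 1483^262144=1105; 1483^442851 = 1483^1 * 1483^2 * 1483^32 * 1483^64 * 1483^128 * 1483^256 * 1483^16384 * 1483^32768 * 1483^131072 * 1483^262144 = 163 (mod 1584); answer 163
Step 2: A1 = 163; c = 7; 2*(7)^3 - 3*(7)^2 + 5*(7)^1 + 9 = (686) + (-147) + (35) + (9) = 583; answer 583
Step 3: A2 = 583; d = 5; total draws C(15,2) = 105; complement C(10,2) = 45; favorable 105 - 45 = 60; P = 4/7; answer 4/7
Step 4: A3 = 4/7; threaded value p + q = 11; w = -6; T(3) = 2*(3) + 1*(16) + 2*(-6) = 10; iterating: T(3)=10, T(4)=55, T(5)=126, T(6)=327, T(7)=890, T(8)=2359, T(9)=6262, T(10)=16663, T(11)=44306, T(12)=117799, T(13)=313230, T(14)=832871, T(15)=2214570, T(16)=5888471, T(17)=15657254; answer 15657254

15657254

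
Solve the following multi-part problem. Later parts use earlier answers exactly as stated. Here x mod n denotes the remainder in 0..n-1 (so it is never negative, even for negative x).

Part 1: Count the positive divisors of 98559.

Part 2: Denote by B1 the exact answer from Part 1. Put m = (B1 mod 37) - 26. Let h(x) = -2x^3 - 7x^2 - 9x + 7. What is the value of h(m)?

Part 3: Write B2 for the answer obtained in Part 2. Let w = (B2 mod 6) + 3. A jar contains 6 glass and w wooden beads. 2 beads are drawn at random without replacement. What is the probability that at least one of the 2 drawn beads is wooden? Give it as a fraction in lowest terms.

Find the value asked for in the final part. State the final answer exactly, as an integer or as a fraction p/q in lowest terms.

Part 1: 98559 = 3^2 * 47 * 233; number of divisors = (2+1) * (1+1) * (1+1) = 12; answer 12
Part 2: B1 = 12; m = -14; -2*(-14)^3 - 7*(-14)^2 - 9*(-14)^1 + 7 = (5488) + (-1372) + (126) + (7) = 4249; answer 4249
Part 3: B2 = 4249; w = 4; total draws C(10,2) = 45; complement C(6,2) = 15; favorable 45 - 15 = 30; P = 2/3; answer 2/3

2/3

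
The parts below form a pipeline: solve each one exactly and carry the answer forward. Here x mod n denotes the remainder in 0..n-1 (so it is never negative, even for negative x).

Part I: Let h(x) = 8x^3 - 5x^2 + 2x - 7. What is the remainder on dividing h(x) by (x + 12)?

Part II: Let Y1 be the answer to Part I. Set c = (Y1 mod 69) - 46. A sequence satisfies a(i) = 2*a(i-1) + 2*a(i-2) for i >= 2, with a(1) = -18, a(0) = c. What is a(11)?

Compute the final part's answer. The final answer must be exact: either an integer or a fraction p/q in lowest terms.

-235264

Part I: remainder = value at the root: 8*(-12)^3 - 5*(-12)^2 + 2*(-12)^1 - 7 = (-13824) + (-720) + (-24) + (-7) = -14575; answer -14575
Part II: Y1 = -14575; c = 7; a(2) = 2*(-18) + 2*(7) = -22; iterating: a(2)=-22, a(3)=-80, a(4)=-204, a(5)=-568, a(6)=-1544, a(7)=-4224, a(8)=-11536, a(9)=-31520, a(10)=-86112, a(11)=-235264; answer -235264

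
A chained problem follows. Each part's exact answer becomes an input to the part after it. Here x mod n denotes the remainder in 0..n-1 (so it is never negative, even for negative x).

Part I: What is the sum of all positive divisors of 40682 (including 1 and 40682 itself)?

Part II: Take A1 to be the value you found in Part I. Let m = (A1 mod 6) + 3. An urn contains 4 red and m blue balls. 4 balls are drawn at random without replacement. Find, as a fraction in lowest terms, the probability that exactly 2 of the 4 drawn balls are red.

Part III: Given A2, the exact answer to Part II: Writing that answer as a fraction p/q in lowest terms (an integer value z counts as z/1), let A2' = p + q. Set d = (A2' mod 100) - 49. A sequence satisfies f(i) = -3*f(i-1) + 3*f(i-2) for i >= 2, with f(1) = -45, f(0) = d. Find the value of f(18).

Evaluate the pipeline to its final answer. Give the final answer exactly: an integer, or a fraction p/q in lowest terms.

275286516732

Part I: 40682 = 2 * 20341; sigma = (1 + 2) * (1 + 20341) = 3 * 20342 = 61026; answer 61026
Part II: A1 = 61026; m = 3; total draws C(7,4) = 35; favorable C(4,2)*C(3,2) = 18; P = 18/35; answer 18/35
Part III: A2 = 18/35; threaded value p + q = 53; d = 4; f(2) = -3*(-45) + 3*(4) = 147; iterating: f(2)=147, f(3)=-576, f(4)=2169, f(5)=-8235, f(6)=31212, f(7)=-118341, f(8)=448659, f(9)=-1701000, f(10)=6448977, f(11)=-24449931, f(12)=92696724, f(13)=-351439965, f(14)=1332410067, f(15)=-5051550096, f(16)=19151880489, f(17)=-72610291755, f(18)=275286516732; answer 275286516732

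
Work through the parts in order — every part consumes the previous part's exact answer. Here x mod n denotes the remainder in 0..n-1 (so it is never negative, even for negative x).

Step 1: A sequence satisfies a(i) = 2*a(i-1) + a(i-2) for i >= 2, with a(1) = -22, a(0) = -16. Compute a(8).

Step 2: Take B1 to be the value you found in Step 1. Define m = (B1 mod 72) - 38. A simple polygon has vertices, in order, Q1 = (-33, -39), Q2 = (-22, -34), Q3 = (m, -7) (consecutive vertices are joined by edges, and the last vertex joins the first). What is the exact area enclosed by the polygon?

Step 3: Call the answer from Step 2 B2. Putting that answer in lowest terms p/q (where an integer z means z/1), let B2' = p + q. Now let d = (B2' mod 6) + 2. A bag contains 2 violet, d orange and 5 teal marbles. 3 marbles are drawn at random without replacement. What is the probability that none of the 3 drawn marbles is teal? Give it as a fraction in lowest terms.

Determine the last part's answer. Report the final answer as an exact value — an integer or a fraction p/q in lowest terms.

Step 1: a(2) = 2*(-22) + 1*(-16) = -60; iterating: a(2)=-60, a(3)=-142, a(4)=-344, a(5)=-830, a(6)=-2004, a(7)=-4838, a(8)=-11680; answer -11680
Step 2: B1 = -11680; m = 18; cross terms: (-33*-34 - -22*-39)=264, (-22*-7 - 18*-34)=766, (18*-39 - -33*-7)=-933; twice the area = |97| = 97; area = 97/2; answer 97/2
Step 3: B2 = 97/2; threaded value p + q = 99; d = 5; total draws C(12,3) = 220; favorable C(7,3) = 35; P = 7/44; answer 7/44

7/44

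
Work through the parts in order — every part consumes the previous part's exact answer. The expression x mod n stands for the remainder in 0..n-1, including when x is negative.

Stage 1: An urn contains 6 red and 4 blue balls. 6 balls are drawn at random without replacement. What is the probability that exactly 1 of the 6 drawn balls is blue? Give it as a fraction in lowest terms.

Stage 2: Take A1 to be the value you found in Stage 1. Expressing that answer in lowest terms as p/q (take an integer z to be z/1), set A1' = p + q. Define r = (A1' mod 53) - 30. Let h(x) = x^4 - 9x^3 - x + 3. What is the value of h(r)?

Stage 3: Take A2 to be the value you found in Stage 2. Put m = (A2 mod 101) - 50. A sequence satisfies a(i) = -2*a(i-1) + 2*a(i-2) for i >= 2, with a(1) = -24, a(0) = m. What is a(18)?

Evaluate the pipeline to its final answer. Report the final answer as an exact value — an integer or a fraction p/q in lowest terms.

Stage 1: total draws C(10,6) = 210; favorable C(4,1)*C(6,5) = 24; P = 4/35; answer 4/35
Stage 2: A1 = 4/35; threaded value p + q = 39; r = 9; 1*(9)^4 - 9*(9)^3 - 1*(9)^1 + 3 = (6561) + (-6561) + (-9) + (3) = -6; answer -6
Stage 3: A2 = -6; m = 45; a(2) = -2*(-24) + 2*(45) = 138; iterating: a(2)=138, a(3)=-324, a(4)=924, a(5)=-2496, a(6)=6840, a(7)=-18672, a(8)=51024, a(9)=-139392, a(10)=380832, a(11)=-1040448, a(12)=2842560, a(13)=-7766016, a(14)=21217152, a(15)=-57966336, a(16)=158366976, a(17)=-432666624, a(18)=1182067200; answer 1182067200

1182067200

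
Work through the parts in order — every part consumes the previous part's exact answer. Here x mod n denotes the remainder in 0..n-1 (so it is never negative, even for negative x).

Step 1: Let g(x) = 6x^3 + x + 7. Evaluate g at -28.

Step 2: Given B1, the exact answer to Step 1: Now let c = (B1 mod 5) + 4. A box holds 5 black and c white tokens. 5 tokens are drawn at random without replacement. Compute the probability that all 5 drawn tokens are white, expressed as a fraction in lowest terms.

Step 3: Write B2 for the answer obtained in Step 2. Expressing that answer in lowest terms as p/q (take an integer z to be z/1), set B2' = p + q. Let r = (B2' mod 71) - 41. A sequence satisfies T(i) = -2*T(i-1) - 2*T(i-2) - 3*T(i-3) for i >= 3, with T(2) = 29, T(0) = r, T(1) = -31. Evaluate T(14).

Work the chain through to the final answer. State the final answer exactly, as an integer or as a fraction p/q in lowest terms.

-27875

Step 1: 6*(-28)^3 + 1*(-28)^1 + 7 = (-131712) + (-28) + (7) = -131733; answer -131733
Step 2: B1 = -131733; c = 6; total draws C(11,5) = 462; favorable C(6,5) = 6; P = 1/77; answer 1/77
Step 3: B2 = 1/77; threaded value p + q = 78; r = -34; T(3) = -2*(29) - 2*(-31) - 3*(-34) = 106; iterating: T(3)=106, T(4)=-177, T(5)=55, T(6)=-74, T(7)=569, T(8)=-1155, T(9)=1394, T(10)=-2185, T(11)=5047, T(12)=-9906, T(13)=16273, T(14)=-27875; answer -27875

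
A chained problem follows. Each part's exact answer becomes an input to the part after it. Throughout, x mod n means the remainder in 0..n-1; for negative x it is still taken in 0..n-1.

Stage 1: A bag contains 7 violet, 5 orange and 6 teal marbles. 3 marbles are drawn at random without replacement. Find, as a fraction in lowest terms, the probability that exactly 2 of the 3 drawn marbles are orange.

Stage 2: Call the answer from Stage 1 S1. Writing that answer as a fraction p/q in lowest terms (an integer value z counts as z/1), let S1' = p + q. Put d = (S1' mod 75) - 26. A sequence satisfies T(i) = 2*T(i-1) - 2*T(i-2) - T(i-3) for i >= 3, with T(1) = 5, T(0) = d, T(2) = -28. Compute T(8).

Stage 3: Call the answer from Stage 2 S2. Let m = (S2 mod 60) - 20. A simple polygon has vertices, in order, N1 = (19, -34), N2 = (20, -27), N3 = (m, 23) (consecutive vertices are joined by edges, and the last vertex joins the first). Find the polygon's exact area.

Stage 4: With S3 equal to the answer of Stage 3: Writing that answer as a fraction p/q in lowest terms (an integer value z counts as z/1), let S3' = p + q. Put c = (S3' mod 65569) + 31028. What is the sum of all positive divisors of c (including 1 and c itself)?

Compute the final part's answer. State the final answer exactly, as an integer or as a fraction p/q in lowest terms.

46626

Stage 1: total draws C(18,3) = 816; favorable C(5,2)*C(13,1) = 130; P = 65/408; answer 65/408
Stage 2: S1 = 65/408; threaded value p + q = 473; d = -3; T(3) = 2*(-28) - 2*(5) - 1*(-3) = -63; iterating: T(3)=-63, T(4)=-75, T(5)=4, T(6)=221, T(7)=509, T(8)=572; answer 572
Stage 3: S2 = 572; m = 12; cross terms: (19*-27 - 20*-34)=167, (20*23 - 12*-27)=784, (12*-34 - 19*23)=-845; twice the area = |106| = 106; area = 53; answer 53
Stage 4: S3 = 53; threaded value p + q = 54; c = 31082; 31082 = 2 * 15541; sigma = (1 + 2) * (1 + 15541) = 3 * 15542 = 46626; answer 46626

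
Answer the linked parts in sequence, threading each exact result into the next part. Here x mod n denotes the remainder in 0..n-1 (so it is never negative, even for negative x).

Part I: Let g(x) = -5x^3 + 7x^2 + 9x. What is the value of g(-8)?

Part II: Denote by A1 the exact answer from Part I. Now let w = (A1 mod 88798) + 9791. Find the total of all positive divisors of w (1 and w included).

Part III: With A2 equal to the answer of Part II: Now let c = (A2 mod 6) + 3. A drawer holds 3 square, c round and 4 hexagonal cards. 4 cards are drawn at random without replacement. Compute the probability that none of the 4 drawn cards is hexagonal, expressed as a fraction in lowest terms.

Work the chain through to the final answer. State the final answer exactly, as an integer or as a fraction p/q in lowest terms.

1/14

Part I: -5*(-8)^3 + 7*(-8)^2 + 9*(-8)^1 = (2560) + (448) + (-72) = 2936; answer 2936
Part II: A1 = 2936; w = 12727; 12727 = 11 * 13 * 89; sigma = (1 + 11) * (1 + 13) * (1 + 89) = 12 * 14 * 90 = 15120; answer 15120
Part III: A2 = 15120; c = 3; total draws C(10,4) = 210; favorable C(6,4) = 15; P = 1/14; answer 1/14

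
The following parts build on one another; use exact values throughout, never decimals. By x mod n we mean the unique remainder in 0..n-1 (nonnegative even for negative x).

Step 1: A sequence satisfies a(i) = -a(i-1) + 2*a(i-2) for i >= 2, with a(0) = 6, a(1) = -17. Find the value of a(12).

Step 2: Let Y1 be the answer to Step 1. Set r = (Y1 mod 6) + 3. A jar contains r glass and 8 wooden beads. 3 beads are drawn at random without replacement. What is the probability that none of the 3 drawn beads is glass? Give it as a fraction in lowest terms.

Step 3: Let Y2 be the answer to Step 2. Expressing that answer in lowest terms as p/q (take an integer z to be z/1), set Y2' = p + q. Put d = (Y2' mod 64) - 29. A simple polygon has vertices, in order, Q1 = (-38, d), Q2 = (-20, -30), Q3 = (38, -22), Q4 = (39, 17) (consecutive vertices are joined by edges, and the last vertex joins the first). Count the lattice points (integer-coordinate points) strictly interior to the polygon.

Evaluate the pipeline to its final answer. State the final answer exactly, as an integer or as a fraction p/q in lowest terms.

2020

Step 1: a(2) = -1*(-17) + 2*(6) = 29; iterating: a(2)=29, a(3)=-63, a(4)=121, a(5)=-247, a(6)=489, a(7)=-983, a(8)=1961, a(9)=-3927, a(10)=7849, a(11)=-15703, a(12)=31401; answer 31401
Step 2: Y1 = 31401; r = 6; total draws C(14,3) = 364; favorable C(8,3) = 56; P = 2/13; answer 2/13
Step 3: Y2 = 2/13; threaded value p + q = 15; d = -14; cross terms: (-38*-30 - -20*-14)=860, (-20*-22 - 38*-30)=1580, (38*17 - 39*-22)=1504, (39*-14 - -38*17)=100; twice the area = |4044| = 4044; area = 2022; boundary points = 2 + 2 + 1 + 1 = 6; strictly interior points = area - boundary/2 + 1 = 2020; answer 2020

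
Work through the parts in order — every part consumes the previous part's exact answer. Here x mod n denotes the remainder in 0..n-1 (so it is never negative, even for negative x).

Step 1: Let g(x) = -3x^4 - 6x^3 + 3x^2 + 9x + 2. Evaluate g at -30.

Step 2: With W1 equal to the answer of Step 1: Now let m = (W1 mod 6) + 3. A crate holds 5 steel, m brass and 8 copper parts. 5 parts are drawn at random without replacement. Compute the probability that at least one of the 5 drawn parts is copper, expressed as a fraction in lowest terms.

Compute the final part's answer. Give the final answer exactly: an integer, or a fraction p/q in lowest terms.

Step 1: -3*(-30)^4 - 6*(-30)^3 + 3*(-30)^2 + 9*(-30)^1 + 2 = (-2430000) + (162000) + (2700) + (-270) + (2) = -2265568; answer -2265568
Step 2: W1 = -2265568; m = 5; total draws C(18,5) = 8568; complement C(10,5) = 252; favorable 8568 - 252 = 8316; P = 33/34; answer 33/34

33/34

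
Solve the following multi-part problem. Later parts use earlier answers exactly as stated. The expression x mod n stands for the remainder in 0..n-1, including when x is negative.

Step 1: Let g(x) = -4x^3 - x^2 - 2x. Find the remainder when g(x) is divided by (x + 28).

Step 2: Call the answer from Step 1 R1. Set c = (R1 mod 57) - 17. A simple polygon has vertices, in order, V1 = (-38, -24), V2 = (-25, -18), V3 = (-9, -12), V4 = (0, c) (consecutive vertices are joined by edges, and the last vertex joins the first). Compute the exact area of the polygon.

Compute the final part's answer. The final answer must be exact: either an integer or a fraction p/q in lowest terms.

459

Step 1: remainder = value at the root: -4*(-28)^3 - 1*(-28)^2 - 2*(-28)^1 = (87808) + (-784) + (56) = 87080; answer 87080
Step 2: R1 = 87080; c = 24; cross terms: (-38*-18 - -25*-24)=84, (-25*-12 - -9*-18)=138, (-9*24 - 0*-12)=-216, (0*-24 - -38*24)=912; twice the area = |918| = 918; area = 459; answer 459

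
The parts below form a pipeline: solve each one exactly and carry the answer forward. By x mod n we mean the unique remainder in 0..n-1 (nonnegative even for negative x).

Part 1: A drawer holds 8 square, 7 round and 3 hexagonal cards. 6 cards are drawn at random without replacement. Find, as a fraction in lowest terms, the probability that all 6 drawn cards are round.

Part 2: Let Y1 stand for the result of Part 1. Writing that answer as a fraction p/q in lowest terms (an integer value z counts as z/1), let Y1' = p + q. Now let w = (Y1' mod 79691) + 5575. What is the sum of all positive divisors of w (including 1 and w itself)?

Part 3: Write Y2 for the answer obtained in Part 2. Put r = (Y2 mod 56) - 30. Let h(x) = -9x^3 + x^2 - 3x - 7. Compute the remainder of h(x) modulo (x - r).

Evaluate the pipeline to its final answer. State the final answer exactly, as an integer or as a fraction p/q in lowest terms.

37161

Part 1: total draws C(18,6) = 18564; favorable C(7,6) = 7; P = 1/2652; answer 1/2652
Part 2: Y1 = 1/2652; threaded value p + q = 2653; w = 8228; 8228 = 2^2 * 11^2 * 17; sigma = (1 + 2 + 4) * (1 + 11 + 121) * (1 + 17) = 7 * 133 * 18 = 16758; answer 16758
Part 3: Y2 = 16758; r = -16; remainder = value at the root: -9*(-16)^3 + 1*(-16)^2 - 3*(-16)^1 - 7 = (36864) + (256) + (48) + (-7) = 37161; answer 37161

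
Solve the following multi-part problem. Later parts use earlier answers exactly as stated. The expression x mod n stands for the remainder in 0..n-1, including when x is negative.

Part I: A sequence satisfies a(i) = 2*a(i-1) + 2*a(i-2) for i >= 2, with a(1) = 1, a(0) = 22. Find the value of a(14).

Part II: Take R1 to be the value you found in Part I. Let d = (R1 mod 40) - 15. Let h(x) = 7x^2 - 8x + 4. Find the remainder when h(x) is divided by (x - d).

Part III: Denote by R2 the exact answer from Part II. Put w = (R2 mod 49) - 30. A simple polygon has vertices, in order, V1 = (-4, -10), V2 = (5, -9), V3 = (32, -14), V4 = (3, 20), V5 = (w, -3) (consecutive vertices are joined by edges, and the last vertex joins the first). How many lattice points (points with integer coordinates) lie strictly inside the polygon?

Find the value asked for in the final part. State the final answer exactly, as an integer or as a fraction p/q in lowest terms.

Part I: a(2) = 2*(1) + 2*(22) = 46; iterating: a(2)=46, a(3)=94, a(4)=280, a(5)=748, a(6)=2056, a(7)=5608, a(8)=15328, a(9)=41872, a(10)=114400, a(11)=312544, a(12)=853888, a(13)=2332864, a(14)=6373504; answer 6373504
Part II: R1 = 6373504; d = 9; remainder = value at the root: 7*(9)^2 - 8*(9)^1 + 4 = (567) + (-72) + (4) = 499; answer 499
Part III: R2 = 499; w = -21; cross terms: (-4*-9 - 5*-10)=86, (5*-14 - 32*-9)=218, (32*20 - 3*-14)=682, (3*-3 - -21*20)=411, (-21*-10 - -4*-3)=198; twice the area = |1595| = 1595; area = 1595/2; boundary points = 1 + 1 + 1 + 1 + 1 = 5; strictly interior points = area - boundary/2 + 1 = 796; answer 796

796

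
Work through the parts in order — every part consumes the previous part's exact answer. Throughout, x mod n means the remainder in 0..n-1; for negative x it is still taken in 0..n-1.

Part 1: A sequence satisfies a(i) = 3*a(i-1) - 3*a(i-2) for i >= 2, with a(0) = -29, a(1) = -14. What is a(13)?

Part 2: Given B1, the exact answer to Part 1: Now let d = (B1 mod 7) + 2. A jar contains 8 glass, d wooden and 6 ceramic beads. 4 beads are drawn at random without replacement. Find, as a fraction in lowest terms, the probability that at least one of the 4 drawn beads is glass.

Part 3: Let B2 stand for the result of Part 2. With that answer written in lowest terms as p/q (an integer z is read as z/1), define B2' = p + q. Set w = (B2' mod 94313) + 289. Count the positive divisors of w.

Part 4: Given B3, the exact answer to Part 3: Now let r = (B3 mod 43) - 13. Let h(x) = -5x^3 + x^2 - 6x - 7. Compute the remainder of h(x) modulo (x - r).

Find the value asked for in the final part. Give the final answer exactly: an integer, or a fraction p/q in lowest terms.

5

Part 1: a(2) = 3*(-14) - 3*(-29) = 45; iterating: a(2)=45, a(3)=177, a(4)=396, a(5)=657, a(6)=783, a(7)=378, a(8)=-1215, a(9)=-4779, a(10)=-10692, a(11)=-17739, a(12)=-21141, a(13)=-10206; answer -10206
Part 2: B1 = -10206; d = 2; total draws C(16,4) = 1820; complement C(8,4) = 70; favorable 1820 - 70 = 1750; P = 25/26; answer 25/26
Part 3: B2 = 25/26; threaded value p + q = 51; w = 340; 340 = 2^2 * 5 * 17; number of divisors = (2+1) * (1+1) * (1+1) = 12; answer 12
Part 4: B3 = 12; r = -1; remainder = value at the root: -5*(-1)^3 + 1*(-1)^2 - 6*(-1)^1 - 7 = (5) + (1) + (6) + (-7) = 5; answer 5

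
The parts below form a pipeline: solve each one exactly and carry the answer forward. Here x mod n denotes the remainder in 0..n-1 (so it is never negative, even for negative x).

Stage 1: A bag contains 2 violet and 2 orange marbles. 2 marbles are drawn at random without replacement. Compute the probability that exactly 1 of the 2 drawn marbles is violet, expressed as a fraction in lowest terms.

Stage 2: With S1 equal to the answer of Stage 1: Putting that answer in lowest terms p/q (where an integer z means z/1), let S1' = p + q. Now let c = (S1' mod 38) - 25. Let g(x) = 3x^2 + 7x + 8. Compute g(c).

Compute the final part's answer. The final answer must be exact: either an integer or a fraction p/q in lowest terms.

1068

Stage 1: total draws C(4,2) = 6; favorable C(2,1)*C(2,1) = 4; P = 2/3; answer 2/3
Stage 2: S1 = 2/3; threaded value p + q = 5; c = -20; 3*(-20)^2 + 7*(-20)^1 + 8 = (1200) + (-140) + (8) = 1068; answer 1068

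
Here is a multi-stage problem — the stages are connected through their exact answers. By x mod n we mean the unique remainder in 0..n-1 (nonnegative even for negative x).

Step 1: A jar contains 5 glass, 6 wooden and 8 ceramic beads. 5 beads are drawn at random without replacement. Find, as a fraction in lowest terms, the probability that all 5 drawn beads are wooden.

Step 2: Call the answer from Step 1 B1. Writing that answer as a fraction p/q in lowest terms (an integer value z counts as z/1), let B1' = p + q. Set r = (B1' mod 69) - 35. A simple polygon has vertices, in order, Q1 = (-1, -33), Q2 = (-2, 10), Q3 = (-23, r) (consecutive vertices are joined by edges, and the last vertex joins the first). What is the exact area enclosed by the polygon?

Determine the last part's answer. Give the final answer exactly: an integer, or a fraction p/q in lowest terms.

Step 1: total draws C(19,5) = 11628; favorable C(6,5) = 6; P = 1/1938; answer 1/1938
Step 2: B1 = 1/1938; threaded value p + q = 1939; r = -28; cross terms: (-1*10 - -2*-33)=-76, (-2*-28 - -23*10)=286, (-23*-33 - -1*-28)=731; twice the area = |941| = 941; area = 941/2; answer 941/2

941/2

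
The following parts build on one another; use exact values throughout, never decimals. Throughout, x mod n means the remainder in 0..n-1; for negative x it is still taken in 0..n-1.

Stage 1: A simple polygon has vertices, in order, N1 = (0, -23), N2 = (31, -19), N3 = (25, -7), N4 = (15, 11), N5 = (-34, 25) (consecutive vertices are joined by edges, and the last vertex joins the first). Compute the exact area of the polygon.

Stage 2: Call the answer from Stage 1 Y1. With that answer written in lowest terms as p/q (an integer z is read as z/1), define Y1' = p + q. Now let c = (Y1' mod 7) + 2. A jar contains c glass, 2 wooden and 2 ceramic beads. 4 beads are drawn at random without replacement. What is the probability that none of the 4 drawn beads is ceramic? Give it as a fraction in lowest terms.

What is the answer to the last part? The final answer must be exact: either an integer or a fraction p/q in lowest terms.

1/15

Stage 1: cross terms: (0*-19 - 31*-23)=713, (31*-7 - 25*-19)=258, (25*11 - 15*-7)=380, (15*25 - -34*11)=749, (-34*-23 - 0*25)=782; twice the area = |2882| = 2882; area = 1441; answer 1441
Stage 2: Y1 = 1441; threaded value p + q = 1442; c = 2; total draws C(6,4) = 15; favorable C(4,4) = 1; P = 1/15; answer 1/15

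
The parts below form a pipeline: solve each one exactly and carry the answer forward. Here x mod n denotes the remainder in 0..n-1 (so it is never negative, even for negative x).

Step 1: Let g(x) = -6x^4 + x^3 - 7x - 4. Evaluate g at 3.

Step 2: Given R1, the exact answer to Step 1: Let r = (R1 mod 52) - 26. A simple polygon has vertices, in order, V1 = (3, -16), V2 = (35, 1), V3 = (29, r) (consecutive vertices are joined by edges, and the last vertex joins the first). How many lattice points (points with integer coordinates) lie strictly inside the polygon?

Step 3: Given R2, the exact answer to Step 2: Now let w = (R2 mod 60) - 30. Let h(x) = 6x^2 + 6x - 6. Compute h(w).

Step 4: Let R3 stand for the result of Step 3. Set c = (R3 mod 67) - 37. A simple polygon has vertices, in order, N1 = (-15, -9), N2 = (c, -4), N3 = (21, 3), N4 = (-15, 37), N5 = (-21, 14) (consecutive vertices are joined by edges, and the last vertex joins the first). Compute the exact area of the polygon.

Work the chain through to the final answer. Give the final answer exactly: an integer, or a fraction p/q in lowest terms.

996

Step 1: -6*(3)^4 + 1*(3)^3 - 7*(3)^1 - 4 = (-486) + (27) + (-21) + (-4) = -484; answer -484
Step 2: R1 = -484; r = 10; cross terms: (3*1 - 35*-16)=563, (35*10 - 29*1)=321, (29*-16 - 3*10)=-494; twice the area = |390| = 390; area = 195; boundary points = 1 + 3 + 26 = 30; strictly interior points = area - boundary/2 + 1 = 181; answer 181
Step 3: R2 = 181; w = -29; 6*(-29)^2 + 6*(-29)^1 - 6 = (5046) + (-174) + (-6) = 4866; answer 4866
Step 4: R3 = 4866; c = 5; cross terms: (-15*-4 - 5*-9)=105, (5*3 - 21*-4)=99, (21*37 - -15*3)=822, (-15*14 - -21*37)=567, (-21*-9 - -15*14)=399; twice the area = |1992| = 1992; area = 996; answer 996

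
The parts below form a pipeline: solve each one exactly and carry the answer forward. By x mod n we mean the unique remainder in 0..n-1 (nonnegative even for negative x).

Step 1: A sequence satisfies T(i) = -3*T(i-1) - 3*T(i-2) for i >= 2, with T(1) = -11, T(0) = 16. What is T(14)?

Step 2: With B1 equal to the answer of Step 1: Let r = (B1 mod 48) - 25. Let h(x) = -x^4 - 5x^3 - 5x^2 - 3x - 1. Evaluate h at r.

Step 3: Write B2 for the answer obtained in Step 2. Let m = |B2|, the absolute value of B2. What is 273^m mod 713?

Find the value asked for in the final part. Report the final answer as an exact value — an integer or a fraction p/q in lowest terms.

687

Step 1: T(2) = -3*(-11) - 3*(16) = -15; iterating: T(2)=-15, T(3)=78, T(4)=-189, T(5)=333, T(6)=-432, T(7)=297, T(8)=405, T(9)=-2106, T(10)=5103, T(11)=-8991, T(12)=11664, T(13)=-8019, T(14)=-10935; answer -10935
Step 2: B1 = -10935; r = -16; -1*(-16)^4 - 5*(-16)^3 - 5*(-16)^2 - 3*(-16)^1 - 1 = (-65536) + (20480) + (-1280) + (48) + (-1) = -46289; answer -46289
Step 3: B2 = -46289; m = 46289; squarings mod 713: 273^1=273, 273^2=377, 273^4=242, 273^8=98, 273^16=335, 273^32=284, 273^64=87, 273^128=439, 273^256=211, 273^512=315, 273^1024=118, 273^2048=377, 273^4096=242, 273^8192=98, 273^16384=335, 273^32768=284; 273^46289 = 273^1 * 273^16 * 273^64 * 273^128 * 273^1024 * 273^4096 * 273^8192 * 273^32768 = 687 (mod 713); answer 687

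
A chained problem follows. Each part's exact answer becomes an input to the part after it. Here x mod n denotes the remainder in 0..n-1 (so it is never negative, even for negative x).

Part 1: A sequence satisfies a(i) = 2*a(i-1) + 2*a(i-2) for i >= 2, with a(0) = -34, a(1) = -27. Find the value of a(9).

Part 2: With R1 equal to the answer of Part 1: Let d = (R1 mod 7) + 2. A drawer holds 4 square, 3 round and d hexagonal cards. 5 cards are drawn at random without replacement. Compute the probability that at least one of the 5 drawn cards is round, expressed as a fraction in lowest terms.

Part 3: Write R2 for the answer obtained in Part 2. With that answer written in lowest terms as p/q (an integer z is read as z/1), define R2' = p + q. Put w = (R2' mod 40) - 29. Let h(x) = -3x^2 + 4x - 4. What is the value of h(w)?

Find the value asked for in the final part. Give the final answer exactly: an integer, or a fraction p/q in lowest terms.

-136

Part 1: a(2) = 2*(-27) + 2*(-34) = -122; iterating: a(2)=-122, a(3)=-298, a(4)=-840, a(5)=-2276, a(6)=-6232, a(7)=-17016, a(8)=-46496, a(9)=-127024; answer -127024
Part 2: R1 = -127024; d = 7; total draws C(14,5) = 2002; complement C(11,5) = 462; favorable 2002 - 462 = 1540; P = 10/13; answer 10/13
Part 3: R2 = 10/13; threaded value p + q = 23; w = -6; -3*(-6)^2 + 4*(-6)^1 - 4 = (-108) + (-24) + (-4) = -136; answer -136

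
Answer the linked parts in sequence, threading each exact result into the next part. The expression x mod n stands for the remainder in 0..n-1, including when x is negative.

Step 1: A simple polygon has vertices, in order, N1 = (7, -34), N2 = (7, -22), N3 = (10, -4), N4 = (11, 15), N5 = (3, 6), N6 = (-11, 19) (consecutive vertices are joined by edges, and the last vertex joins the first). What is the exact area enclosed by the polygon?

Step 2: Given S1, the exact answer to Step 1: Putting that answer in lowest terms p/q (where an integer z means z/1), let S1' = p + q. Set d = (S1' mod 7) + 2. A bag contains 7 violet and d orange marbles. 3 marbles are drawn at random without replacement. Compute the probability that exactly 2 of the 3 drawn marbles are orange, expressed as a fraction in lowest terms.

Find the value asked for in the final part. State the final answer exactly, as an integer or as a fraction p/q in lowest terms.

Step 1: cross terms: (7*-22 - 7*-34)=84, (7*-4 - 10*-22)=192, (10*15 - 11*-4)=194, (11*6 - 3*15)=21, (3*19 - -11*6)=123, (-11*-34 - 7*19)=241; twice the area = |855| = 855; area = 855/2; answer 855/2
Step 2: S1 = 855/2; threaded value p + q = 857; d = 5; total draws C(12,3) = 220; favorable C(5,2)*C(7,1) = 70; P = 7/22; answer 7/22

7/22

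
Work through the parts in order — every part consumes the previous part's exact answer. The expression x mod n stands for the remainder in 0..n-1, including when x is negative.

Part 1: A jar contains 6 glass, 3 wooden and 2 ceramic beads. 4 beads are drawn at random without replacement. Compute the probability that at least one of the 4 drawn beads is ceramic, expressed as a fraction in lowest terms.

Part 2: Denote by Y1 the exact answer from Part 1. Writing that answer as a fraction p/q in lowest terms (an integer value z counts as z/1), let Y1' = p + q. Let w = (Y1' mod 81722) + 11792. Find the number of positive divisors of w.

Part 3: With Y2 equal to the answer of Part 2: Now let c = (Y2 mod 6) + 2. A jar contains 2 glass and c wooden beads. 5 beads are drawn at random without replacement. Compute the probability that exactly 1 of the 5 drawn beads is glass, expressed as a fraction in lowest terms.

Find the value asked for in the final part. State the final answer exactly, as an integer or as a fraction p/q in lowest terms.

Part 1: total draws C(11,4) = 330; complement C(9,4) = 126; favorable 330 - 126 = 204; P = 34/55; answer 34/55
Part 2: Y1 = 34/55; threaded value p + q = 89; w = 11881; 11881 = 109^2; number of divisors = (2+1) = 3; answer 3
Part 3: Y2 = 3; c = 5; total draws C(7,5) = 21; favorable C(2,1)*C(5,4) = 10; P = 10/21; answer 10/21

10/21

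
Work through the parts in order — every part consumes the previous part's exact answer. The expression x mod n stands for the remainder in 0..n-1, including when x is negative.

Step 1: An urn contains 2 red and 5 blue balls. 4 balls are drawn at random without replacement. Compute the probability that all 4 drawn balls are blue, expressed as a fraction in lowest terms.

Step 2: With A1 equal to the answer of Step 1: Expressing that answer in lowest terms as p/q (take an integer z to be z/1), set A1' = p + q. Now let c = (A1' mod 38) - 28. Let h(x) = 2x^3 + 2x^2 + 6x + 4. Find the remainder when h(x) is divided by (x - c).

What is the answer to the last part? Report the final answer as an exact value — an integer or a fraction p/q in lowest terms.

Step 1: total draws C(7,4) = 35; favorable C(5,4) = 5; P = 1/7; answer 1/7
Step 2: A1 = 1/7; threaded value p + q = 8; c = -20; remainder = value at the root: 2*(-20)^3 + 2*(-20)^2 + 6*(-20)^1 + 4 = (-16000) + (800) + (-120) + (4) = -15316; answer -15316

-15316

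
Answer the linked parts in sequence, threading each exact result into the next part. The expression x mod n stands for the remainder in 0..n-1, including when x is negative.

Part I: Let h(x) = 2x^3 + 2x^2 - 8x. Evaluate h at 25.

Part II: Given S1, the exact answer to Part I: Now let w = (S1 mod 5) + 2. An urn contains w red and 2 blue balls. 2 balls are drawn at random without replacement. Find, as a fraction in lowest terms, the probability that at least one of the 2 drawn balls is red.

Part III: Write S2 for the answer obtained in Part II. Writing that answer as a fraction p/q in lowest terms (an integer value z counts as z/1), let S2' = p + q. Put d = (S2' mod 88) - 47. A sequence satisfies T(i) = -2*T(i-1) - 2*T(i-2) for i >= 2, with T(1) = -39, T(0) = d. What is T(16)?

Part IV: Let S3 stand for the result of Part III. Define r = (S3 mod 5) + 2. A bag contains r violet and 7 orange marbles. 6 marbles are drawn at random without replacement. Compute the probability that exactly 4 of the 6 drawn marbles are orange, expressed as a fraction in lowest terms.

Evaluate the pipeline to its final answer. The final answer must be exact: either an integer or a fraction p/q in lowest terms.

Part I: 2*(25)^3 + 2*(25)^2 - 8*(25)^1 = (31250) + (1250) + (-200) = 32300; answer 32300
Part II: S1 = 32300; w = 2; total draws C(4,2) = 6; complement C(2,2) = 1; favorable 6 - 1 = 5; P = 5/6; answer 5/6
Part III: S2 = 5/6; threaded value p + q = 11; d = -36; T(2) = -2*(-39) - 2*(-36) = 150; iterating: T(2)=150, T(3)=-222, T(4)=144, T(5)=156, T(6)=-600, T(7)=888, T(8)=-576, T(9)=-624, T(10)=2400, T(11)=-3552, T(12)=2304, T(13)=2496, T(14)=-9600, T(15)=14208, T(16)=-9216; answer -9216
Part IV: S3 = -9216; r = 6; total draws C(13,6) = 1716; favorable C(7,4)*C(6,2) = 525; P = 175/572; answer 175/572

175/572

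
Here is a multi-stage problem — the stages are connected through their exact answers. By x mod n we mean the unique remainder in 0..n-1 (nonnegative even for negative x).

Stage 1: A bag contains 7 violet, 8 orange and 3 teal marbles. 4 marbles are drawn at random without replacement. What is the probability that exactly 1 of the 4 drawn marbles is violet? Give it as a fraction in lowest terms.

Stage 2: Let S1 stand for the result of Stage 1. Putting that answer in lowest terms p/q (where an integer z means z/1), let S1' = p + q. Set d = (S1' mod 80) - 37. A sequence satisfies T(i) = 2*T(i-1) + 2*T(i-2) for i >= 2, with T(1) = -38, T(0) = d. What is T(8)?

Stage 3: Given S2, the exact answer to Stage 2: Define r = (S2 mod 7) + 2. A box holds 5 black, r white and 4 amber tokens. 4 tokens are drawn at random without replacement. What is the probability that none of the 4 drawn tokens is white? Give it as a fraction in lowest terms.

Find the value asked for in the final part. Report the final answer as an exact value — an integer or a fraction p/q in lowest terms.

9/170

Stage 1: total draws C(18,4) = 3060; favorable C(7,1)*C(11,3) = 1155; P = 77/204; answer 77/204
Stage 2: S1 = 77/204; threaded value p + q = 281; d = 4; T(2) = 2*(-38) + 2*(4) = -68; iterating: T(2)=-68, T(3)=-212, T(4)=-560, T(5)=-1544, T(6)=-4208, T(7)=-11504, T(8)=-31424; answer -31424
Stage 3: S2 = -31424; r = 8; total draws C(17,4) = 2380; favorable C(9,4) = 126; P = 9/170; answer 9/170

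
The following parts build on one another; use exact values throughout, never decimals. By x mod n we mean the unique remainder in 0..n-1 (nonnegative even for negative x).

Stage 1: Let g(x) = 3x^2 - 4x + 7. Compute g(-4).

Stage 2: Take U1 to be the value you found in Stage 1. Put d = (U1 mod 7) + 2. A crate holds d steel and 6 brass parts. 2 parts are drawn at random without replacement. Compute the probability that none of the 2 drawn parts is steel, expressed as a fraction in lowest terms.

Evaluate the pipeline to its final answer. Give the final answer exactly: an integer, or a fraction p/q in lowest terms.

Stage 1: 3*(-4)^2 - 4*(-4)^1 + 7 = (48) + (16) + (7) = 71; answer 71
Stage 2: U1 = 71; d = 3; total draws C(9,2) = 36; favorable C(6,2) = 15; P = 5/12; answer 5/12

5/12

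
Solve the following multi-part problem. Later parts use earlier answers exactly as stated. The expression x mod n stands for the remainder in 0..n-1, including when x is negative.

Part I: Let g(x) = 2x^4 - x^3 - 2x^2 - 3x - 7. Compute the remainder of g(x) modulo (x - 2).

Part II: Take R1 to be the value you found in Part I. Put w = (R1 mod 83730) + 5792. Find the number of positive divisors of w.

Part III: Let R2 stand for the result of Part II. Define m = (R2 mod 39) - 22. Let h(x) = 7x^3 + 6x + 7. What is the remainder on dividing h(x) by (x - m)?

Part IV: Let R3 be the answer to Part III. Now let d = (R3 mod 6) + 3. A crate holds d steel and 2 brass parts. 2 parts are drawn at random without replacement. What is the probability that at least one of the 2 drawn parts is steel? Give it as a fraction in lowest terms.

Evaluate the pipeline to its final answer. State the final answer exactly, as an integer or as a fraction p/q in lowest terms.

Part I: remainder = value at the root: 2*(2)^4 - 1*(2)^3 - 2*(2)^2 - 3*(2)^1 - 7 = (32) + (-8) + (-8) + (-6) + (-7) = 3; answer 3
Part II: R1 = 3; w = 5795; 5795 = 5 * 19 * 61; number of divisors = (1+1) * (1+1) * (1+1) = 8; answer 8
Part III: R2 = 8; m = -14; remainder = value at the root: 7*(-14)^3 + 6*(-14)^1 + 7 = (-19208) + (-84) + (7) = -19285; answer -19285
Part IV: R3 = -19285; d = 8; total draws C(10,2) = 45; complement C(2,2) = 1; favorable 45 - 1 = 44; P = 44/45; answer 44/45

44/45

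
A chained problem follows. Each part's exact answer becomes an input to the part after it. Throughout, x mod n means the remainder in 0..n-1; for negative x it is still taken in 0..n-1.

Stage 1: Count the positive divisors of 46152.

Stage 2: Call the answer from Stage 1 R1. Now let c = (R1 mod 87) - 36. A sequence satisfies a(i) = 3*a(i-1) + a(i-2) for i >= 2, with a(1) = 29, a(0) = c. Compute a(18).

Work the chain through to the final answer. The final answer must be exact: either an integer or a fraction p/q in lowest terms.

Stage 1: 46152 = 2^3 * 3^2 * 641; number of divisors = (3+1) * (2+1) * (1+1) = 24; answer 24
Stage 2: R1 = 24; c = -12; a(2) = 3*(29) + 1*(-12) = 75; iterating: a(2)=75, a(3)=254, a(4)=837, a(5)=2765, a(6)=9132, a(7)=30161, a(8)=99615, a(9)=329006, a(10)=1086633, a(11)=3588905, a(12)=11853348, a(13)=39148949, a(14)=129300195, a(15)=427049534, a(16)=1410448797, a(17)=4658395925, a(18)=15385636572; answer 15385636572

15385636572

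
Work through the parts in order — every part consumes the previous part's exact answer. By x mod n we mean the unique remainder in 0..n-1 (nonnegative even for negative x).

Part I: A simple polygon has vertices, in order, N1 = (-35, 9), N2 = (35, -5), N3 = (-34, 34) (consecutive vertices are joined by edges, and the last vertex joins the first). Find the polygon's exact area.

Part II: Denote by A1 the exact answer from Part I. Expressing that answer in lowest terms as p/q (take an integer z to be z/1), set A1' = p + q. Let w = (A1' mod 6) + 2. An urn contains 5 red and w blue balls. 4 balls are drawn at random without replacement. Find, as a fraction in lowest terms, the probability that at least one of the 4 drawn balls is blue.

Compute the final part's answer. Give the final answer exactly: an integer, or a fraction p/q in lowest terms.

13/14

Part I: cross terms: (-35*-5 - 35*9)=-140, (35*34 - -34*-5)=1020, (-34*9 - -35*34)=884; twice the area = |1764| = 1764; area = 882; answer 882
Part II: A1 = 882; threaded value p + q = 883; w = 3; total draws C(8,4) = 70; complement C(5,4) = 5; favorable 70 - 5 = 65; P = 13/14; answer 13/14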